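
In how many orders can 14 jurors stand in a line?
14! = 87178291200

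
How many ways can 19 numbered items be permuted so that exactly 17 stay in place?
Choose the 17 fixed points C(19,17) = 171, derange the rest: !2 = Σ_{j=0}^{2} (-1)^j·2!/j! = 2 - 2 + 1 = 1. Product = 171 × 1 = 171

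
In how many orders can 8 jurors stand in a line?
8! = 40320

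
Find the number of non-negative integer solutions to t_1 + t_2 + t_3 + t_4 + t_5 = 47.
C(47+5-1, 5-1) = C(51, 4) = 249900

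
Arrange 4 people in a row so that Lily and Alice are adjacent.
Treat as block: (4-1)! × 2! = 6 × 2 = 12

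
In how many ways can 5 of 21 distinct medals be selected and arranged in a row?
P(21,5) = 21!/(21-5)! = 2441880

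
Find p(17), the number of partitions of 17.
Pentagonal recurrence p(n) = p(n-1) + p(n-2) - p(n-5) - p(n-7) + p(n-12) + p(n-15) - ... gives p(0..16) = 1, 1, 2, 3, 5, 7, 11, 15, 22, 30, 42, 56, 77, 101, 135, 176, 231. p(17) = p(16) + p(15) - p(12) - p(10) + p(5) + p(2) = 231 + 176 - 77 - 42 + 7 + 2 = 297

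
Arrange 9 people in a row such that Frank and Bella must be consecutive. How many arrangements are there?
Treat the 2 as one block: (9-2+1)! × 2! = 40320 × 2 = 80640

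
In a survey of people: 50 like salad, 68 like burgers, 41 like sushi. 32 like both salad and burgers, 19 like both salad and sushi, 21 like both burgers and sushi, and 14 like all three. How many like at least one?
|A∪B∪C| = 50+68+41-32-19-21+14 = 101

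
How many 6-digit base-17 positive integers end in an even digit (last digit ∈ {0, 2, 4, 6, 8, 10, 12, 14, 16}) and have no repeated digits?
Last∈{0,2,4,6,8,10,12,14,16}. Last=0: 524160. Last nonzero: 8×15×P(15,4) = 3931200. Total = 4455360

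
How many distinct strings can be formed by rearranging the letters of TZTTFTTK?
8! / (1! × 5! × 1! × 1!) = 336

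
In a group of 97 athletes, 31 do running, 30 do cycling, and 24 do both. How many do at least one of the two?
|A∪B| = |A| + |B| - |A∩B| = 31 + 30 - 24 = 37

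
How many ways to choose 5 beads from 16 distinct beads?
C(16,5) = 16!/(5!×11!) = 4368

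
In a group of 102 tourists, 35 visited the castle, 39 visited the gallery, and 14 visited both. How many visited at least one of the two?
|A∪B| = |A| + |B| - |A∩B| = 35 + 39 - 14 = 60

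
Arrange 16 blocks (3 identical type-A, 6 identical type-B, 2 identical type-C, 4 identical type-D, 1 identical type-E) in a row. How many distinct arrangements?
16! / (3! × 6! × 2! × 4! × 1!) = 100900800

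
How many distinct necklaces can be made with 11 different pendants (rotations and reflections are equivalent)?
(11-1)!/2 = 3628800/2 = 1814400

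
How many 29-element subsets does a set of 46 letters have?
C(46,29) = 46!/(29!×17!) = 1749695026860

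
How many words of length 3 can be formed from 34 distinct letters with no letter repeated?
P(34,3) = 34!/(34-3)! = 35904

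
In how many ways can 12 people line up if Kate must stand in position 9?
Fix one position: (12-1)! = 39916800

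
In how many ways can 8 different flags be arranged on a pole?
8! = 40320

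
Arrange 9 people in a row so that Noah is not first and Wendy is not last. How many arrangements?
By inclusion-exclusion: 9! - 2×(9-1)! + (9-2)! = 362880 - 80640 + 5040 = 287280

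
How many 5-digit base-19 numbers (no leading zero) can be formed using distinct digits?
First digit: 18 choices (nonzero). Then descending: 18 × 18 × 17 × 16 × 15 = 1321920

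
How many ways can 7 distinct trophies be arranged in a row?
7! = 5040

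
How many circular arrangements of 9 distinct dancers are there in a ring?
Circular: fix one position, arrange the rest. (9-1)! = 40320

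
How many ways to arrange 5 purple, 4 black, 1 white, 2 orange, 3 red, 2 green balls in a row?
17! / (5! × 4! × 1! × 2! × 3! × 2!) = 5145940800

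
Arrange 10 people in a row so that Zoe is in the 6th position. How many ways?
Fix one position: (10-1)! = 362880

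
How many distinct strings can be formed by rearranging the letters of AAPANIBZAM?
10! / (1! × 1! × 1! × 4! × 1! × 1! × 1!) = 151200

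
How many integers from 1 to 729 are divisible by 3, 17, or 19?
⌊729/3⌋+⌊729/17⌋+⌊729/19⌋ - ⌊729/51⌋-⌊729/57⌋-⌊729/323⌋ + ⌊729/969⌋ = 243+42+38 - 14-12-2 + 0 = 295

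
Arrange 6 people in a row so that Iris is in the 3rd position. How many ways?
Fix one position: (6-1)! = 120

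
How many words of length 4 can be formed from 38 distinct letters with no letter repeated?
P(38,4) = 38!/(38-4)! = 1771560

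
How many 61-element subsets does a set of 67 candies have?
C(67,61) = 67!/(61!×6!) = 99795696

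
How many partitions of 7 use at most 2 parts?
By conjugation, equals partitions of 7 into parts ≤ 2. Let r_j(i) = number of partitions of i into parts ≤ j, for i = 0..7. r_1(i) = 1 for all i; r_j(i) = r_{j-1}(i) + r_j(i-j). Rows j = 2..2: ≤2: 1 1 2 2 3 3 4 4. r_2(7) = 4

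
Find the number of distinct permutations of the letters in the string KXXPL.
5! / (2! × 1! × 1! × 1!) = 60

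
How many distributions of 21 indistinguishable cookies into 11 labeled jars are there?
C(21+11-1, 11-1) = C(31, 10) = 44352165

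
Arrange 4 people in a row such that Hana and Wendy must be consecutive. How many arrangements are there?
Treat the 2 as one block: (4-2+1)! × 2! = 6 × 2 = 12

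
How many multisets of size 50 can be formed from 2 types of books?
C(50+2-1, 2-1) = C(51, 1) = 51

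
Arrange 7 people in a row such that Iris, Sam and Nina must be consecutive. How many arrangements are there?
Treat the 3 as one block: (7-3+1)! × 3! = 120 × 6 = 720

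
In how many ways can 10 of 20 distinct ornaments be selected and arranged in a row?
P(20,10) = 20!/(20-10)! = 670442572800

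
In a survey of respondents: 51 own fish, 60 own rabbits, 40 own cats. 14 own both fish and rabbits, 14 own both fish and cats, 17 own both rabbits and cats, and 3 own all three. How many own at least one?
|A∪B∪C| = 51+60+40-14-14-17+3 = 109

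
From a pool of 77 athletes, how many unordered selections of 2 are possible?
C(77,2) = 77!/(2!×75!) = 2926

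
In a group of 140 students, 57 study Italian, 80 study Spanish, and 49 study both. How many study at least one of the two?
|A∪B| = |A| + |B| - |A∩B| = 57 + 80 - 49 = 88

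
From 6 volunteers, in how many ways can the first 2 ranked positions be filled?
P(6,2) = 6!/(6-2)! = 30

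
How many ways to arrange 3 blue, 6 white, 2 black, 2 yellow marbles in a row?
13! / (3! × 6! × 2! × 2!) = 360360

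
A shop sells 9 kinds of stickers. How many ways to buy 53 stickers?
C(53+9-1, 9-1) = C(61, 8) = 2944827765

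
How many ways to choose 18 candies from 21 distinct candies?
C(21,18) = 21!/(18!×3!) = 1330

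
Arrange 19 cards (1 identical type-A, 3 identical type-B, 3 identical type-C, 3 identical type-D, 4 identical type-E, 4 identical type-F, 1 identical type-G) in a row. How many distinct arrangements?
19! / (1! × 3! × 3! × 3! × 4! × 4! × 1!) = 977728752000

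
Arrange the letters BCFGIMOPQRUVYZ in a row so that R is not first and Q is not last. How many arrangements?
By inclusion-exclusion: 14! - 2×(14-1)! + (14-2)! = 87178291200 - 12454041600 + 479001600 = 75203251200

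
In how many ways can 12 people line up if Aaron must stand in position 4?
Fix one position: (12-1)! = 39916800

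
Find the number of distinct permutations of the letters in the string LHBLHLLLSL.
10! / (1! × 2! × 6! × 1!) = 2520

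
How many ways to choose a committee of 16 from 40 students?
C(40,16) = 40!/(16!×24!) = 62852101650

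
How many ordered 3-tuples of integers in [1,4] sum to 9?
Coefficient of x^9 in (x + x² + ... + x^4)^3. By inclusion-exclusion on dice exceeding 4: Σ_j (-1)^j C(3,j)·C(9-1-4j, 2) = C(3,0)·C(8,2) - C(3,1)·C(4,2) = 1·28 - 3·6 = 10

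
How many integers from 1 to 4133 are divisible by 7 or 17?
⌊4133/7⌋ + ⌊4133/17⌋ - ⌊4133/119⌋ = 590 + 243 - 34 = 799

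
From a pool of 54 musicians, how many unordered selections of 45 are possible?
C(54,45) = 54!/(45!×9!) = 5317936260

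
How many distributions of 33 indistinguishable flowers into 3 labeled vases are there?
C(33+3-1, 3-1) = C(35, 2) = 595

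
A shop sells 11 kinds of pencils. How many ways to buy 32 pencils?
C(32+11-1, 11-1) = C(42, 10) = 1471442973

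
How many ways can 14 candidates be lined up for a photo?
14! = 87178291200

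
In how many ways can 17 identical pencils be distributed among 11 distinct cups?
C(17+11-1, 11-1) = C(27, 10) = 8436285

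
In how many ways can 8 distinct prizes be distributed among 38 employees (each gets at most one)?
P(38,8) = 38!/(38-8)! = 1971788797440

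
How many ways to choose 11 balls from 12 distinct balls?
C(12,11) = 12!/(11!×1!) = 12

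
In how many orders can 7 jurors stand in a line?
7! = 5040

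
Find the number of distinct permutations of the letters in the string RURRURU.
7! / (4! × 3!) = 35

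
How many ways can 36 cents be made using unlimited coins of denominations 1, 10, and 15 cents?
Coefficient of x^36 in 1/(1-x^1) · 1/(1-x^10) · 1/(1-x^15). Case on j = number of 15-cent coins (j = 0..2); remainder r = 36 - 15j is made from {1,10} in ⌊r/10⌋+1 ways. r = 36, 21, 6 → 4 + 3 + 1 = 8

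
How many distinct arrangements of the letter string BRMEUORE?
8! / (1! × 1! × 2! × 2! × 1! × 1!) = 10080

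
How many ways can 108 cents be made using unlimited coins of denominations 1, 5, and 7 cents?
Coefficient of x^108 in 1/(1-x^1) · 1/(1-x^5) · 1/(1-x^7). Case on j = number of 7-cent coins (j = 0..15); remainder r = 108 - 7j is made from {1,5} in ⌊r/5⌋+1 ways. r = 108, 101, 94, 87, 80, 73, 66, 59, 52, 45, 38, 31, 24, 17, 10, 3 → 22 + 21 + 19 + 18 + 17 + 15 + 14 + 12 + 11 + 10 + 8 + 7 + 5 + 4 + 3 + 1 = 187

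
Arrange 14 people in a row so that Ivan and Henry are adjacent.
Treat as block: (14-1)! × 2! = 6227020800 × 2 = 12454041600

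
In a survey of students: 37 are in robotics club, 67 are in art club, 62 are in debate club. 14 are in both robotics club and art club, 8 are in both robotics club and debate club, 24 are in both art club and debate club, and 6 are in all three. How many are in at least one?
|A∪B∪C| = 37+67+62-14-8-24+6 = 126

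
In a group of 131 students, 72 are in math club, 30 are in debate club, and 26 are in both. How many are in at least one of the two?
|A∪B| = |A| + |B| - |A∩B| = 72 + 30 - 26 = 76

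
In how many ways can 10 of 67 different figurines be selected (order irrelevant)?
C(67,10) = 67!/(10!×57!) = 247994680648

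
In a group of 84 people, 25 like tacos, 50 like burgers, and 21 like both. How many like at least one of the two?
|A∪B| = |A| + |B| - |A∩B| = 25 + 50 - 21 = 54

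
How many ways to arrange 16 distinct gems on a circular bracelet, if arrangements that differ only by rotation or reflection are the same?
(16-1)!/2 = 1307674368000/2 = 653837184000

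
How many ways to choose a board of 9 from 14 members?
C(14,9) = 14!/(9!×5!) = 2002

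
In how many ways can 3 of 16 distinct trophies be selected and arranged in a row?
P(16,3) = 16!/(16-3)! = 3360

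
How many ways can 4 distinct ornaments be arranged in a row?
4! = 24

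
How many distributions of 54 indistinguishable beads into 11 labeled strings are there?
C(54+11-1, 11-1) = C(64, 10) = 151473214816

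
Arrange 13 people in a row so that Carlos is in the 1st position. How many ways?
Fix one position: (13-1)! = 479001600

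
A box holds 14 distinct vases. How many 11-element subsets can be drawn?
C(14,11) = 14!/(11!×3!) = 364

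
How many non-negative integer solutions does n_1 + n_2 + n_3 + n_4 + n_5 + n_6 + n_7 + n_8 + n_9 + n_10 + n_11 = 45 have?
C(45+11-1, 11-1) = C(55, 10) = 29248649430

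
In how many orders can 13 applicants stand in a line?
13! = 6227020800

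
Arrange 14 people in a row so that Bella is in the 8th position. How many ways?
Fix one position: (14-1)! = 6227020800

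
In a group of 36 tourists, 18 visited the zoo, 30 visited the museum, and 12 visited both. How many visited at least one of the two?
|A∪B| = |A| + |B| - |A∩B| = 18 + 30 - 12 = 36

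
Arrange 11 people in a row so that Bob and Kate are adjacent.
Treat as block: (11-1)! × 2! = 3628800 × 2 = 7257600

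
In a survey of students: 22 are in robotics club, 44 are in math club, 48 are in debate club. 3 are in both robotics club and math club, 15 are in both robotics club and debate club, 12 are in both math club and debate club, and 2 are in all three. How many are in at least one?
|A∪B∪C| = 22+44+48-3-15-12+2 = 86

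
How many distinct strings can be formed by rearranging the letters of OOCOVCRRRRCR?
12! / (5! × 3! × 1! × 3!) = 110880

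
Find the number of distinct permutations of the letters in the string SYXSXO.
6! / (1! × 2! × 1! × 2!) = 180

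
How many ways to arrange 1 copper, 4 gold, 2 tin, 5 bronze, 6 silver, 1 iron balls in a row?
19! / (1! × 4! × 2! × 5! × 6! × 1!) = 29331862560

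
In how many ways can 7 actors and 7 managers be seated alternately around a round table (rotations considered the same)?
Fix one of the actors: (7-1)! ways for the remaining actors, × 7! ways for the managers = 720 × 5040 = 3628800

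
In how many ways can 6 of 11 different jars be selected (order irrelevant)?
C(11,6) = 11!/(6!×5!) = 462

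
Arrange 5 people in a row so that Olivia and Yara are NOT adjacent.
Total - adjacent = 5! - (5-1)!×2 = 120 - 48 = 72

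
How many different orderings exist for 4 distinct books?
4! = 24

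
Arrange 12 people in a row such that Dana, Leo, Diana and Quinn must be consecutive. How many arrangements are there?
Treat the 4 as one block: (12-4+1)! × 4! = 362880 × 24 = 8709120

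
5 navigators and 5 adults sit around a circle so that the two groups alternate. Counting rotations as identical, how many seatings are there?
Fix one of the navigators: (5-1)! ways for the remaining navigators, × 5! ways for the adults = 24 × 120 = 2880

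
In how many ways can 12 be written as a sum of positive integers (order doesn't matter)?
Pentagonal recurrence p(n) = p(n-1) + p(n-2) - p(n-5) - p(n-7) + p(n-12) + p(n-15) - ... gives p(0..11) = 1, 1, 2, 3, 5, 7, 11, 15, 22, 30, 42, 56. p(12) = p(11) + p(10) - p(7) - p(5) + p(0) = 56 + 42 - 15 - 7 + 1 = 77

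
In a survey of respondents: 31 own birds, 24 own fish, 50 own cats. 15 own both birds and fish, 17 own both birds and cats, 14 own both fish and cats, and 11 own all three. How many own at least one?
|A∪B∪C| = 31+24+50-15-17-14+11 = 70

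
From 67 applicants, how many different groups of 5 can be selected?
C(67,5) = 67!/(5!×62!) = 9657648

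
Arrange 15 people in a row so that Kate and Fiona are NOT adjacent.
Total - adjacent = 15! - (15-1)!×2 = 1307674368000 - 174356582400 = 1133317785600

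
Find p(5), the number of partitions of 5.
Pentagonal recurrence p(n) = p(n-1) + p(n-2) - p(n-5) - p(n-7) + p(n-12) + p(n-15) - ... gives p(0..4) = 1, 1, 2, 3, 5. p(5) = p(4) + p(3) - p(0) = 5 + 3 - 1 = 7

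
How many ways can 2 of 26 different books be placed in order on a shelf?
P(26,2) = 26!/(26-2)! = 650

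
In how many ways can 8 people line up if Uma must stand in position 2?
Fix one position: (8-1)! = 5040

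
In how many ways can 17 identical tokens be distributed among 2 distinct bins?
C(17+2-1, 2-1) = C(18, 1) = 18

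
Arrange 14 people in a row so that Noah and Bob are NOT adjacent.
Total - adjacent = 14! - (14-1)!×2 = 87178291200 - 12454041600 = 74724249600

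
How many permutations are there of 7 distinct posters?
7! = 5040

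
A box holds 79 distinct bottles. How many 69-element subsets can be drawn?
C(79,69) = 79!/(69!×10!) = 1440680596355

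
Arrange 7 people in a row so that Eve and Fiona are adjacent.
Treat as block: (7-1)! × 2! = 720 × 2 = 1440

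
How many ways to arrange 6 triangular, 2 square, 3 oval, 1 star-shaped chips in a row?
12! / (6! × 2! × 3! × 1!) = 55440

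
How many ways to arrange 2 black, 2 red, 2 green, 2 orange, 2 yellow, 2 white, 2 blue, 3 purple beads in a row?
17! / (2! × 2! × 2! × 2! × 2! × 2! × 2! × 3!) = 463134672000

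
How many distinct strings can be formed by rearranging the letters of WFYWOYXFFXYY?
12! / (2! × 1! × 2! × 4! × 3!) = 831600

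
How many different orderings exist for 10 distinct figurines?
10! = 3628800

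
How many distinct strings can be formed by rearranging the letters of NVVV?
4! / (3! × 1!) = 4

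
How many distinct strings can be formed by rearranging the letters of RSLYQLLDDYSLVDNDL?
17! / (5! × 1! × 4! × 2! × 1! × 1! × 1! × 2!) = 30875644800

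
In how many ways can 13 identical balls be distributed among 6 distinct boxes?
C(13+6-1, 6-1) = C(18, 5) = 8568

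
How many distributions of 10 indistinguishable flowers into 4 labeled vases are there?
C(10+4-1, 4-1) = C(13, 3) = 286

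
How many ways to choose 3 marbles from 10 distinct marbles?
C(10,3) = 10!/(3!×7!) = 120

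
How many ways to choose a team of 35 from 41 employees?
C(41,35) = 41!/(35!×6!) = 4496388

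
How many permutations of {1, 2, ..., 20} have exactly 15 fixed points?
Choose the 15 fixed points C(20,15) = 15504, derange the rest: !5 = Σ_{j=0}^{5} (-1)^j·5!/j! = 120 - 120 + 60 - 20 + 5 - 1 = 44. Product = 15504 × 44 = 682176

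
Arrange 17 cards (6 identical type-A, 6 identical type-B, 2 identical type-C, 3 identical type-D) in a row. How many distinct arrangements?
17! / (6! × 6! × 2! × 3!) = 57177120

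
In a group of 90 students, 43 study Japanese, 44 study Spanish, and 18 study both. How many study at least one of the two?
|A∪B| = |A| + |B| - |A∩B| = 43 + 44 - 18 = 69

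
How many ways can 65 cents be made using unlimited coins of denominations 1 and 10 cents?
Coefficient of x^65 in 1/(1-x^1) · 1/(1-x^10). Use j coins of 10 for j = 0..⌊65/10⌋ = 6, the rest in 1s: 6 + 1 = 7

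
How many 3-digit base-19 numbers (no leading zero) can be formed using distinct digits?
First digit: 18 choices (nonzero). Then descending: 18 × 18 × 17 = 5508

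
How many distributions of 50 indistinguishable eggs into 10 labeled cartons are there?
C(50+10-1, 10-1) = C(59, 9) = 12565671261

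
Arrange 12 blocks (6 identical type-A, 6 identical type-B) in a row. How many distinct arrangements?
12! / (6! × 6!) = 924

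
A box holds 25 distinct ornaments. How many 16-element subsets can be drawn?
C(25,16) = 25!/(16!×9!) = 2042975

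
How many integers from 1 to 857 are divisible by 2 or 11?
⌊857/2⌋ + ⌊857/11⌋ - ⌊857/22⌋ = 428 + 77 - 38 = 467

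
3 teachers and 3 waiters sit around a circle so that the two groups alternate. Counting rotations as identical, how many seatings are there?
Fix one of the teachers: (3-1)! ways for the remaining teachers, × 3! ways for the waiters = 2 × 6 = 12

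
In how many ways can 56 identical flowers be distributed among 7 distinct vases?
C(56+7-1, 7-1) = C(62, 6) = 61474519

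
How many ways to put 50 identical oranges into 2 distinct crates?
C(50+2-1, 2-1) = C(51, 1) = 51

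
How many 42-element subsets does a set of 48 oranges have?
C(48,42) = 48!/(42!×6!) = 12271512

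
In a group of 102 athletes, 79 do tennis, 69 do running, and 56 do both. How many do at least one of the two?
|A∪B| = |A| + |B| - |A∩B| = 79 + 69 - 56 = 92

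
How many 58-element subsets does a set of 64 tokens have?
C(64,58) = 64!/(58!×6!) = 74974368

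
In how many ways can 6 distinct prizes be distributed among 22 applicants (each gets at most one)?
P(22,6) = 22!/(22-6)! = 53721360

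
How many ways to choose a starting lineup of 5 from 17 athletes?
C(17,5) = 17!/(5!×12!) = 6188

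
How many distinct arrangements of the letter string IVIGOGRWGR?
10! / (1! × 2! × 1! × 3! × 2! × 1!) = 151200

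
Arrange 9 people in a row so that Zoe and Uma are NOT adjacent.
Total - adjacent = 9! - (9-1)!×2 = 362880 - 80640 = 282240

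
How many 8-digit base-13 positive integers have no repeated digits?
First digit: 12 choices (nonzero). Then descending: 12 × 12 × 11 × 10 × 9 × 8 × 7 × 6 = 47900160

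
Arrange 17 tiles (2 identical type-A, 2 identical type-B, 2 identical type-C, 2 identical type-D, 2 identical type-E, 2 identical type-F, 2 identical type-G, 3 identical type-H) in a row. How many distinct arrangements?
17! / (2! × 2! × 2! × 2! × 2! × 2! × 2! × 3!) = 463134672000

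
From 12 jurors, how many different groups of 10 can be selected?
C(12,10) = 12!/(10!×2!) = 66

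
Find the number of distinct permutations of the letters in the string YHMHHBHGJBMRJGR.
15! / (2! × 2! × 4! × 2! × 2! × 2! × 1!) = 1702701000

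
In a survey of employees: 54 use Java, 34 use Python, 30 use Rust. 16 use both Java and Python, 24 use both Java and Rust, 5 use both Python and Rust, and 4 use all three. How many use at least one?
|A∪B∪C| = 54+34+30-16-24-5+4 = 77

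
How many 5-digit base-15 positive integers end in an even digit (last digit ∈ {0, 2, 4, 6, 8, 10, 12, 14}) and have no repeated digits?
Last∈{0,2,4,6,8,10,12,14}. Last=0: 24024. Last nonzero: 7×13×P(13,3) = 156156. Total = 180180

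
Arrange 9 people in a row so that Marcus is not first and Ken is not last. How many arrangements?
By inclusion-exclusion: 9! - 2×(9-1)! + (9-2)! = 362880 - 80640 + 5040 = 287280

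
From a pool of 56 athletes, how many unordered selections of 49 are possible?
C(56,49) = 56!/(49!×7!) = 231917400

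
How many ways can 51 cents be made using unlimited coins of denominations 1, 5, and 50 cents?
Coefficient of x^51 in 1/(1-x^1) · 1/(1-x^5) · 1/(1-x^50). Case on j = number of 50-cent coins (j = 0..1); remainder r = 51 - 50j is made from {1,5} in ⌊r/5⌋+1 ways. r = 51, 1 → 11 + 1 = 12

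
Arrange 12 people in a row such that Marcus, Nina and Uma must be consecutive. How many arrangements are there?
Treat the 3 as one block: (12-3+1)! × 3! = 3628800 × 6 = 21772800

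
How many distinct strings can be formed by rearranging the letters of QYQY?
4! / (2! × 2!) = 6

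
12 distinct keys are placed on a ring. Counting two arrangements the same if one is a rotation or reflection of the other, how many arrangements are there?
(12-1)!/2 = 39916800/2 = 19958400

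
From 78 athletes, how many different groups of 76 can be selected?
C(78,76) = 78!/(76!×2!) = 3003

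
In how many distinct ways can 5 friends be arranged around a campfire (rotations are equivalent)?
Circular: fix one position, arrange the rest. (5-1)! = 24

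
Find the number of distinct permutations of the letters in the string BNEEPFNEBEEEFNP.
15! / (2! × 3! × 2! × 2! × 6!) = 37837800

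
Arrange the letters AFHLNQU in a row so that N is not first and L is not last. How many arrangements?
By inclusion-exclusion: 7! - 2×(7-1)! + (7-2)! = 5040 - 1440 + 120 = 3720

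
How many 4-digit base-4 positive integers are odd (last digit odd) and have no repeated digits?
Last∈{1,3}. Last=0: 0. Last nonzero: 2×2×P(2,2) = 8. Total = 8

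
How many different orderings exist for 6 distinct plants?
6! = 720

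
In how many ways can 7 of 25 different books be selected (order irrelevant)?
C(25,7) = 25!/(7!×18!) = 480700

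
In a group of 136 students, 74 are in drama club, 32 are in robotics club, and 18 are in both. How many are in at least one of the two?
|A∪B| = |A| + |B| - |A∩B| = 74 + 32 - 18 = 88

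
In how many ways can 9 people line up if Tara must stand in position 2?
Fix one position: (9-1)! = 40320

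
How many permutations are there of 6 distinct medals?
6! = 720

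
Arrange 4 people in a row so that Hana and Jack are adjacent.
Treat as block: (4-1)! × 2! = 6 × 2 = 12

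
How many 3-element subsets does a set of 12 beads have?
C(12,3) = 12!/(3!×9!) = 220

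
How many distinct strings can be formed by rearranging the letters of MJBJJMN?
7! / (3! × 1! × 1! × 2!) = 420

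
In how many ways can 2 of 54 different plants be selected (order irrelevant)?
C(54,2) = 54!/(2!×52!) = 1431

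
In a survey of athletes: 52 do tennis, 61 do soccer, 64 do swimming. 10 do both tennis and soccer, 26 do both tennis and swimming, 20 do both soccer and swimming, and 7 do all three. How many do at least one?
|A∪B∪C| = 52+61+64-10-26-20+7 = 128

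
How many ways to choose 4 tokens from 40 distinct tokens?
C(40,4) = 40!/(4!×36!) = 91390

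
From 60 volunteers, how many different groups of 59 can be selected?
C(60,59) = 60!/(59!×1!) = 60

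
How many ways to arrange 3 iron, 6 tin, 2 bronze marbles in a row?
11! / (3! × 6! × 2!) = 4620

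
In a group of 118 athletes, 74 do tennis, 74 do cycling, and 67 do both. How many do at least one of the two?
|A∪B| = |A| + |B| - |A∩B| = 74 + 74 - 67 = 81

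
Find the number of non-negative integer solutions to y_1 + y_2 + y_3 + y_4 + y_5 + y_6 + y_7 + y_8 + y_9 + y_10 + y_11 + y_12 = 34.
C(34+12-1, 12-1) = C(45, 11) = 10150595910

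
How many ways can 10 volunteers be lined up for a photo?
10! = 3628800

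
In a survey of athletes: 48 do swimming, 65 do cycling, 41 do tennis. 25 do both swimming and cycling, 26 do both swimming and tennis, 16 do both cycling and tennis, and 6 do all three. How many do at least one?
|A∪B∪C| = 48+65+41-25-26-16+6 = 93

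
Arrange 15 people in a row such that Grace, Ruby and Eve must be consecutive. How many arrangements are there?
Treat the 3 as one block: (15-3+1)! × 3! = 6227020800 × 6 = 37362124800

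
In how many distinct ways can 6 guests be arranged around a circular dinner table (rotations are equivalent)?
Circular: fix one position, arrange the rest. (6-1)! = 120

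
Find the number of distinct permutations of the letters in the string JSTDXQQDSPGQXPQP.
16! / (2! × 2! × 3! × 2! × 1! × 4! × 1! × 1!) = 18162144000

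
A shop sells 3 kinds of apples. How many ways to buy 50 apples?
C(50+3-1, 3-1) = C(52, 2) = 1326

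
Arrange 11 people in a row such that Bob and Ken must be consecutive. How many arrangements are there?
Treat the 2 as one block: (11-2+1)! × 2! = 3628800 × 2 = 7257600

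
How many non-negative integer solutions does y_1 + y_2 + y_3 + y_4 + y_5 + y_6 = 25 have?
C(25+6-1, 6-1) = C(30, 5) = 142506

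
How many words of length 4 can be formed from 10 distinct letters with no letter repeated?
P(10,4) = 10!/(10-4)! = 5040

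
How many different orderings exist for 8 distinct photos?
8! = 40320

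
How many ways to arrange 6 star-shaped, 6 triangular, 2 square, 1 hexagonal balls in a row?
15! / (6! × 6! × 2! × 1!) = 1261260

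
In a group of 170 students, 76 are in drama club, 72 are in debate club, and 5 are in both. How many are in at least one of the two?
|A∪B| = |A| + |B| - |A∩B| = 76 + 72 - 5 = 143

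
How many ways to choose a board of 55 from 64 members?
C(64,55) = 64!/(55!×9!) = 27540584512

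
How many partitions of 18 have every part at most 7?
Let r_j(i) = number of partitions of i into parts ≤ j, for i = 0..18. r_1(i) = 1 for all i; r_j(i) = r_{j-1}(i) + r_j(i-j). Rows j = 2..7: ≤2: 1 1 2 2 3 3 4 4 5 5 6 6 7 7 8 8 9 9 10; ≤3: 1 1 2 3 4 5 7 8 10 12 14 16 19 21 24 27 30 33 37; ≤4: 1 1 2 3 5 6 9 11 15 18 23 27 34 39 47 54 64 72 84; ≤5: 1 1 2 3 5 7 10 13 18 23 30 37 47 57 70 84 101 119 141; ≤6: 1 1 2 3 5 7 11 14 20 26 35 44 58 71 90 110 136 163 199; ≤7: 1 1 2 3 5 7 11 15 21 28 38 49 65 82 105 131 164 201 248. r_7(18) = 248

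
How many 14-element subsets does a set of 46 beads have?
C(46,14) = 46!/(14!×32!) = 239877544005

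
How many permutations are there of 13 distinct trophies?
13! = 6227020800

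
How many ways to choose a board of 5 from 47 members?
C(47,5) = 47!/(5!×42!) = 1533939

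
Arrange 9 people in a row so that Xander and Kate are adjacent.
Treat as block: (9-1)! × 2! = 40320 × 2 = 80640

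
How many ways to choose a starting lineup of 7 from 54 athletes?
C(54,7) = 54!/(7!×47!) = 177100560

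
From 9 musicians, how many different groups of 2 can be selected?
C(9,2) = 9!/(2!×7!) = 36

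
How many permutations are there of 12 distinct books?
12! = 479001600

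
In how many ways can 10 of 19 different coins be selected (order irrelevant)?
C(19,10) = 19!/(10!×9!) = 92378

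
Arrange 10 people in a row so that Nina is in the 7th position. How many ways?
Fix one position: (10-1)! = 362880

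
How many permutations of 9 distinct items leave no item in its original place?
!9 = Σ_{j=0}^{9} (-1)^j·9!/j! = 362880 - 362880 + 181440 - 60480 + 15120 - 3024 + 504 - 72 + 9 - 1 = 133496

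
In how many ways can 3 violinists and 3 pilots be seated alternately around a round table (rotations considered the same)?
Fix one of the violinists: (3-1)! ways for the remaining violinists, × 3! ways for the pilots = 2 × 6 = 12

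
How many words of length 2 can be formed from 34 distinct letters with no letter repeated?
P(34,2) = 34!/(34-2)! = 1122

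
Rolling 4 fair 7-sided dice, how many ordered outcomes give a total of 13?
Coefficient of x^13 in (x + x² + ... + x^7)^4. By inclusion-exclusion on dice exceeding 7: Σ_j (-1)^j C(4,j)·C(13-1-7j, 3) = C(4,0)·C(12,3) - C(4,1)·C(5,3) = 1·220 - 4·10 = 180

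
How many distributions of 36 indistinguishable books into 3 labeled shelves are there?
C(36+3-1, 3-1) = C(38, 2) = 703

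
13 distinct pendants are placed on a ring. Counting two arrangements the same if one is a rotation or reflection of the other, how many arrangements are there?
(13-1)!/2 = 479001600/2 = 239500800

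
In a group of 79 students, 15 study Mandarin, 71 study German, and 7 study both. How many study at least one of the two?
|A∪B| = |A| + |B| - |A∩B| = 15 + 71 - 7 = 79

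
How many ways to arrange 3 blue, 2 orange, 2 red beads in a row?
7! / (3! × 2! × 2!) = 210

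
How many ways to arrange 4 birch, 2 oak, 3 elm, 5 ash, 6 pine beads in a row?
20! / (4! × 2! × 3! × 5! × 6!) = 97772875200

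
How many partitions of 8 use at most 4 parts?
By conjugation, equals partitions of 8 into parts ≤ 4. Let r_j(i) = number of partitions of i into parts ≤ j, for i = 0..8. r_1(i) = 1 for all i; r_j(i) = r_{j-1}(i) + r_j(i-j). Rows j = 2..4: ≤2: 1 1 2 2 3 3 4 4 5; ≤3: 1 1 2 3 4 5 7 8 10; ≤4: 1 1 2 3 5 6 9 11 15. r_4(8) = 15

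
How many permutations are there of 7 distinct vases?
7! = 5040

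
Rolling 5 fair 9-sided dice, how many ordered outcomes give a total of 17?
Coefficient of x^17 in (x + x² + ... + x^9)^5. By inclusion-exclusion on dice exceeding 9: Σ_j (-1)^j C(5,j)·C(17-1-9j, 4) = C(5,0)·C(16,4) - C(5,1)·C(7,4) = 1·1820 - 5·35 = 1645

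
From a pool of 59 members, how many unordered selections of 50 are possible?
C(59,50) = 59!/(50!×9!) = 12565671261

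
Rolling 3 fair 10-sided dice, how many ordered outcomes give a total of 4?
Coefficient of x^4 in (x + x² + ... + x^10)^3. By inclusion-exclusion on dice exceeding 10: Σ_j (-1)^j C(3,j)·C(4-1-10j, 2) = C(3,0)·C(3,2) = 1·3 = 3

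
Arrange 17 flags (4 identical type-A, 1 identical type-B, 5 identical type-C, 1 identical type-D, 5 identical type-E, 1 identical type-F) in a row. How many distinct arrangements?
17! / (4! × 1! × 5! × 1! × 5! × 1!) = 1029188160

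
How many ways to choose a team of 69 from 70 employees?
C(70,69) = 70!/(69!×1!) = 70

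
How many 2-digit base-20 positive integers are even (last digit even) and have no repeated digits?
Last∈{0,2,4,6,8,10,12,14,16,18}. Last=0: 19. Last nonzero: 9×18×P(18,0) = 162. Total = 181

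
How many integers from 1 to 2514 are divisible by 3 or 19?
⌊2514/3⌋ + ⌊2514/19⌋ - ⌊2514/57⌋ = 838 + 132 - 44 = 926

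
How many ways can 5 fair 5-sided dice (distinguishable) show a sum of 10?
Coefficient of x^10 in (x + x² + ... + x^5)^5. By inclusion-exclusion on dice exceeding 5: Σ_j (-1)^j C(5,j)·C(10-1-5j, 4) = C(5,0)·C(9,4) - C(5,1)·C(4,4) = 1·126 - 5·1 = 121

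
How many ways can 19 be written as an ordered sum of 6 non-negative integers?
C(19+6-1, 6-1) = C(24, 5) = 42504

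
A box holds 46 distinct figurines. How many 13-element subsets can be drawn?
C(46,13) = 46!/(13!×33!) = 101766230790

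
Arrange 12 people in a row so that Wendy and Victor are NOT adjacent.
Total - adjacent = 12! - (12-1)!×2 = 479001600 - 79833600 = 399168000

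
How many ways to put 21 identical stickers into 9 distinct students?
C(21+9-1, 9-1) = C(29, 8) = 4292145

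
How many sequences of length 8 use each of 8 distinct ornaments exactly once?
8! = 40320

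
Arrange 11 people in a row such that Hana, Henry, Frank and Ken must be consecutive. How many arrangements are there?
Treat the 4 as one block: (11-4+1)! × 4! = 40320 × 24 = 967680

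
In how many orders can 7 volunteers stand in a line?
7! = 5040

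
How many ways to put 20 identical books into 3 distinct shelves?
C(20+3-1, 3-1) = C(22, 2) = 231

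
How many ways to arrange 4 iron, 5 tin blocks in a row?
9! / (4! × 5!) = 126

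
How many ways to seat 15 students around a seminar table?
Circular: fix one position, arrange the rest. (15-1)! = 87178291200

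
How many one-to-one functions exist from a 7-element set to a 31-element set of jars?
P(31,7) = 31!/(31-7)! = 13253058000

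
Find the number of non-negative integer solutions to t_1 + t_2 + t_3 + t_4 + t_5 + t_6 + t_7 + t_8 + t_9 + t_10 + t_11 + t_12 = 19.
C(19+12-1, 12-1) = C(30, 11) = 54627300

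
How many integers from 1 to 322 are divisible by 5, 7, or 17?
⌊322/5⌋+⌊322/7⌋+⌊322/17⌋ - ⌊322/35⌋-⌊322/85⌋-⌊322/119⌋ + ⌊322/595⌋ = 64+46+18 - 9-3-2 + 0 = 114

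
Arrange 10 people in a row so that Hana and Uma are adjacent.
Treat as block: (10-1)! × 2! = 362880 × 2 = 725760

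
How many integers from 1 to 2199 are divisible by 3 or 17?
⌊2199/3⌋ + ⌊2199/17⌋ - ⌊2199/51⌋ = 733 + 129 - 43 = 819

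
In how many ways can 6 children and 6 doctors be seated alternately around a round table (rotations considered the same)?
Fix one of the children: (6-1)! ways for the remaining children, × 6! ways for the doctors = 120 × 720 = 86400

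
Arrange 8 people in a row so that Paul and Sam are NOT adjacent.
Total - adjacent = 8! - (8-1)!×2 = 40320 - 10080 = 30240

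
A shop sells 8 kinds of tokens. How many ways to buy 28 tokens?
C(28+8-1, 8-1) = C(35, 7) = 6724520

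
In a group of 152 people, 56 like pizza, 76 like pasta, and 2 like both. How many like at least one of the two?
|A∪B| = |A| + |B| - |A∩B| = 56 + 76 - 2 = 130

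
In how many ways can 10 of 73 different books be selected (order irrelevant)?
C(73,10) = 73!/(10!×63!) = 621324937376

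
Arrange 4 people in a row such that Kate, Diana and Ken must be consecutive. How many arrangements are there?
Treat the 3 as one block: (4-3+1)! × 3! = 2 × 6 = 12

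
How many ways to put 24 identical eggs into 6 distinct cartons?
C(24+6-1, 6-1) = C(29, 5) = 118755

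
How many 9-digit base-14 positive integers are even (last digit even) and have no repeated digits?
Last∈{0,2,4,6,8,10,12}. Last=0: 51891840. Last nonzero: 6×12×P(12,7) = 287400960. Total = 339292800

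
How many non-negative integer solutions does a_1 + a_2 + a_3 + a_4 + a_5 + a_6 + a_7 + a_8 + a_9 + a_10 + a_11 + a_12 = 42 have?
C(42+12-1, 12-1) = C(53, 11) = 76223753060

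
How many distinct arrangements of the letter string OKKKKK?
6! / (5! × 1!) = 6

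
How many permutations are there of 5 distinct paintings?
5! = 120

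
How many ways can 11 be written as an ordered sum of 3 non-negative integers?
C(11+3-1, 3-1) = C(13, 2) = 78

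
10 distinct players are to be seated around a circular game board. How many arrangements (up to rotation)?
Circular: fix one position, arrange the rest. (10-1)! = 362880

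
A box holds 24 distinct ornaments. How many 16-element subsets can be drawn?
C(24,16) = 24!/(16!×8!) = 735471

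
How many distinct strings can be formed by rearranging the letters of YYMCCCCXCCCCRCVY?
16! / (1! × 1! × 3! × 1! × 9! × 1!) = 9609600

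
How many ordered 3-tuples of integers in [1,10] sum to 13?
Coefficient of x^13 in (x + x² + ... + x^10)^3. By inclusion-exclusion on dice exceeding 10: Σ_j (-1)^j C(3,j)·C(13-1-10j, 2) = C(3,0)·C(12,2) - C(3,1)·C(2,2) = 1·66 - 3·1 = 63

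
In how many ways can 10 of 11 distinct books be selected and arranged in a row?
P(11,10) = 11!/(11-10)! = 39916800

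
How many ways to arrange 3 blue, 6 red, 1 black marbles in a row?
10! / (3! × 6! × 1!) = 840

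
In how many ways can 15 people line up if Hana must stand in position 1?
Fix one position: (15-1)! = 87178291200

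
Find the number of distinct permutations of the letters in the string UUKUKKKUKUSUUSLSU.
17! / (8! × 1! × 3! × 5!) = 12252240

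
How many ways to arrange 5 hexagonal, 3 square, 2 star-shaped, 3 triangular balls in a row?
13! / (5! × 3! × 2! × 3!) = 720720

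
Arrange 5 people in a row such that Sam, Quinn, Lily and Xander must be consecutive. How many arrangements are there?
Treat the 4 as one block: (5-4+1)! × 4! = 2 × 24 = 48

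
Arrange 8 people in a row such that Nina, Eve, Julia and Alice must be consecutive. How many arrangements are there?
Treat the 4 as one block: (8-4+1)! × 4! = 120 × 24 = 2880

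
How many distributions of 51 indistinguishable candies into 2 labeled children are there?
C(51+2-1, 2-1) = C(52, 1) = 52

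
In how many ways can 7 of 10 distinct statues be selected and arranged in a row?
P(10,7) = 10!/(10-7)! = 604800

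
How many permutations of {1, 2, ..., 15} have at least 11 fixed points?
Exactly j fixed points: C(15,j)·!(15-j); sum over j ≥ 11 (derangement numbers via !m = (m-1)·(!(m-1) + !(m-2)): !0..!4 = 1, 0, 1, 2, 9). Σ_{j=11}^{15} C(15,j)·!(15-j) = C(15,11)·!4 + C(15,12)·!3 + C(15,13)·!2 + C(15,14)·!1 + C(15,15)·!0 = 1365·9 + 455·2 + 105·1 + 15·0 + 1·1 = 13301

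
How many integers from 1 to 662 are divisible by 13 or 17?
⌊662/13⌋ + ⌊662/17⌋ - ⌊662/221⌋ = 50 + 38 - 2 = 86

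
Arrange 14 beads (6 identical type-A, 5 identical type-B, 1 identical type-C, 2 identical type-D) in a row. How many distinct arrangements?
14! / (6! × 5! × 1! × 2!) = 504504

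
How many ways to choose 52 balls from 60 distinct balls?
C(60,52) = 60!/(52!×8!) = 2558620845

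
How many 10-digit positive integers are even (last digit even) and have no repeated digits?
Last∈{0,2,4,6,8}. Last=0: 362880. Last nonzero: 4×8×P(8,8) = 1290240. Total = 1653120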